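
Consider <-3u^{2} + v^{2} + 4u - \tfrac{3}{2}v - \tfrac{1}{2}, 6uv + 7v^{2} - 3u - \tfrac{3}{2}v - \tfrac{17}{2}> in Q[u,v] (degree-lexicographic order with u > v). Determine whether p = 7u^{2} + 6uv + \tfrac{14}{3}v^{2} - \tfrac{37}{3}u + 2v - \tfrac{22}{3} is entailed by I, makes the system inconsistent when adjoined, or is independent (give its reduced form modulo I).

7u^{2} + 6uv + \tfrac{14}{3}v^{2} - \tfrac{37}{3}u + 2v - \tfrac{22}{3} lies in I (it reduces to 0).

First compute the reduced Gröbner basis of I by Buchberger's algorithm.
f_1 = -3u^{2} + v^{2} + 4u - \tfrac{3}{2}v - \tfrac{1}{2}, LT = u^{2}.
f_2 = 6uv + 7v^{2} - 3u - \tfrac{3}{2}v - \tfrac{17}{2}, LT = uv.

S(f_1,f_2): lcm = u^{2}v. S = -\tfrac{7}{6}uv^{2} - \tfrac{1}{3}v^{3} + \tfrac{1}{2}u^{2} - \tfrac{13}{12}uv + \tfrac{1}{2}v^{2} + \tfrac{17}{12}u + \tfrac{1}{6}v.
  leading term uv^{2}: subtract (-\tfrac{7}{36}v)·f_2 from -\tfrac{7}{6}uv^{2} - \tfrac{1}{3}v^{3} + \tfrac{1}{2}u^{2} - \tfrac{13}{12}uv + \tfrac{1}{2}v^{2} + \tfrac{17}{12}u + \tfrac{1}{6}v → \tfrac{37}{36}v^{3} + \tfrac{1}{2}u^{2} - \tfrac{5}{3}uv + \tfrac{5}{24}v^{2} + \tfrac{17}{12}u - \tfrac{107}{72}v
  leading term v^{3}: no divisor's leading term divides it; move \tfrac{37}{36}v^{3} to the remainder.
  leading term u^{2}: subtract (-\tfrac{1}{6})·f_1 from \tfrac{1}{2}u^{2} - \tfrac{5}{3}uv + \tfrac{5}{24}v^{2} + \tfrac{17}{12}u - \tfrac{107}{72}v → -\tfrac{5}{3}uv + \tfrac{3}{8}v^{2} + \tfrac{25}{12}u - \tfrac{125}{72}v - \tfrac{1}{12}
  leading term uv: subtract (-\tfrac{5}{18})·f_2 from -\tfrac{5}{3}uv + \tfrac{3}{8}v^{2} + \tfrac{25}{12}u - \tfrac{125}{72}v - \tfrac{1}{12} → \tfrac{167}{72}v^{2} + \tfrac{5}{4}u - \tfrac{155}{72}v - \tfrac{22}{9}
  leading term v^{2}: no divisor's leading term divides it; move \tfrac{167}{72}v^{2} to the remainder.
  leading term u: no divisor's leading term divides it; move \tfrac{5}{4}u to the remainder.
  leading term v: no divisor's leading term divides it; move -\tfrac{155}{72}v to the remainder.
  leading term 1: no divisor's leading term divides it; move -\tfrac{22}{9} to the remainder.
  remainder \tfrac{37}{36}v^{3} + \tfrac{167}{72}v^{2} + \tfrac{5}{4}u - \tfrac{155}{72}v - \tfrac{22}{9} ≠ 0; add h_3 = \tfrac{37}{36}v^{3} + \tfrac{167}{72}v^{2} + \tfrac{5}{4}u - \tfrac{155}{72}v - \tfrac{22}{9} to the basis.

The other S-polynomials (S(f_1,h_3), S(f_2,h_3)) all reduce to 0 modulo the current basis, so we have a Gröbner basis.
Inter-reduce: drop elements whose leading term is divisible by another's, tail-reduce, and make monic.
Reduced Gröbner basis: {v^{3} + \tfrac{167}{74}v^{2} + \tfrac{45}{37}u - \tfrac{155}{74}v - \tfrac{88}{37}, u^{2} - \tfrac{1}{3}v^{2} - \tfrac{4}{3}u + \tfrac{1}{2}v + \tfrac{1}{6}, uv + \tfrac{7}{6}v^{2} - \tfrac{1}{2}u - \tfrac{1}{4}v - \tfrac{17}{12}}.
Label its elements g_1 = v^{3} + \tfrac{167}{74}v^{2} + \tfrac{45}{37}u - \tfrac{155}{74}v - \tfrac{88}{37}, g_2 = u^{2} - \tfrac{1}{3}v^{2} - \tfrac{4}{3}u + \tfrac{1}{2}v + \tfrac{1}{6}, g_3 = uv + \tfrac{7}{6}v^{2} - \tfrac{1}{2}u - \tfrac{1}{4}v - \tfrac{17}{12}.

Reduce p = 7u^{2} + 6uv + \tfrac{14}{3}v^{2} - \tfrac{37}{3}u + 2v - \tfrac{22}{3} modulo G:
  leading term u^{2}: subtract (7)·g_2 from 7u^{2} + 6uv + \tfrac{14}{3}v^{2} - \tfrac{37}{3}u + 2v - \tfrac{22}{3} → 6uv + 7v^{2} - 3u - \tfrac{3}{2}v - \tfrac{17}{2}
  leading term uv: subtract (6)·g_3 from 6uv + 7v^{2} - 3u - \tfrac{3}{2}v - \tfrac{17}{2} → 0
  normal form = 0.
Since the normal form is 0, p ∈ I.

The remainder on division by a Gröbner basis is unique — it is the normal form.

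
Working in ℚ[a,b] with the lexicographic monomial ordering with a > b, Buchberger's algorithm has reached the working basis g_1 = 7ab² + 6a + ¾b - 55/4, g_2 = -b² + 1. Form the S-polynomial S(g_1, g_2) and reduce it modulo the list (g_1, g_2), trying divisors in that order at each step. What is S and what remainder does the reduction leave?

S(g_1, g_2) = 13/7a + 3/28b - 55/28; remainder on division = 13/7a + 3/28b - 55/28.

lcm(LM(g_1), LM(g_2)) = ab².
S = (lcm/LT(g_1))·g_1 − (lcm/LT(g_2))·g_2 = 13/7a + 3/28b - 55/28.
Reduce S modulo (g_1, g_2) in that order:
  leading term a: no divisor's leading term divides it; move 13/7a to the remainder.
  leading term b: no divisor's leading term divides it; move 3/28b to the remainder.
  leading term 1: no divisor's leading term divides it; move -55/28 to the remainder.
The remainder 13/7a + 3/28b - 55/28 is nonzero, so it would be added as the next basis element.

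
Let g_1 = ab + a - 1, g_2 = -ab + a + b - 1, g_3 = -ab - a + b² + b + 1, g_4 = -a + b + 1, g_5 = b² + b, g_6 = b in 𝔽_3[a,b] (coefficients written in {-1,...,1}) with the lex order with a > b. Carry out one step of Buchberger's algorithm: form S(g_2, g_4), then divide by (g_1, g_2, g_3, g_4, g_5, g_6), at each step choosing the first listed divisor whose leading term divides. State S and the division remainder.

S(g_2, g_4) = -a + b² + 1; remainder on division = 0.

lcm(LM(g_2), LM(g_4)) = ab.
S = (lcm/LT(g_2))·g_2 − (lcm/LT(g_4))·g_4 = -a + b² + 1.
Reduce S modulo (g_1, g_2, g_3, g_4, g_5, g_6) in that order:
  leading term a: subtract (1)·g_4 from -a + b² + 1 → b² - b
  leading term b²: subtract (1)·g_5 from b² - b → b
  leading term b: subtract (1)·g_6 from b → 0
The remainder is 0, so this S-polynomial contributes no new basis element.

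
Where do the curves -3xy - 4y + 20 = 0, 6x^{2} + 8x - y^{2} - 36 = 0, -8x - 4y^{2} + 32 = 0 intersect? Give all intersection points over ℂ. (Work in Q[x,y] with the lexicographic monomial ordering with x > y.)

Compute a lex Gröbner basis by Buchberger's algorithm.
f_1 = -3xy - 4y + 20, LT = xy.
f_2 = 6x^{2} + 8x - y^{2} - 36, LT = x^{2}.
f_3 = -8x - 4y^{2} + 32, LT = x.

S(f_1,f_2): lcm = x^{2}y. S = -\tfrac{20}{3}x + \tfrac{1}{6}y^{3} + 6y.
  leading term x: subtract (\tfrac{5}{6})·f_3 from -\tfrac{20}{3}x + \tfrac{1}{6}y^{3} + 6y → \tfrac{1}{6}y^{3} + \tfrac{10}{3}y^{2} + 6y - \tfrac{80}{3}
  leading term y^{3}: no divisor's leading term divides it; move \tfrac{1}{6}y^{3} to the remainder.
  leading term y^{2}: no divisor's leading term divides it; move \tfrac{10}{3}y^{2} to the remainder.
  leading term y: no divisor's leading term divides it; move 6y to the remainder.
  leading term 1: no divisor's leading term divides it; move -\tfrac{80}{3} to the remainder.
  remainder \tfrac{1}{6}y^{3} + \tfrac{10}{3}y^{2} + 6y - \tfrac{80}{3} ≠ 0; add h_4 = \tfrac{1}{6}y^{3} + \tfrac{10}{3}y^{2} + 6y - \tfrac{80}{3} to the basis.

S(f_1,f_3): lcm = xy. S = -\tfrac{1}{2}y^{3} + \tfrac{16}{3}y - \tfrac{20}{3}.
  leading term y^{3}: subtract (-3)·h_4 from -\tfrac{1}{2}y^{3} + \tfrac{16}{3}y - \tfrac{20}{3} → 10y^{2} + \tfrac{70}{3}y - \tfrac{260}{3}
  leading term y^{2}: no divisor's leading term divides it; move 10y^{2} to the remainder.
  leading term y: no divisor's leading term divides it; move \tfrac{70}{3}y to the remainder.
  leading term 1: no divisor's leading term divides it; move -\tfrac{260}{3} to the remainder.
  remainder 10y^{2} + \tfrac{70}{3}y - \tfrac{260}{3} ≠ 0; add h_5 = 10y^{2} + \tfrac{70}{3}y - \tfrac{260}{3} to the basis.

S(f_2,f_3): lcm = x^{2}. S = -\tfrac{1}{2}xy^{2} + \tfrac{16}{3}x - \tfrac{1}{6}y^{2} - 6.
  leading term xy^{2}: subtract (\tfrac{1}{6}y)·f_1 from -\tfrac{1}{2}xy^{2} + \tfrac{16}{3}x - \tfrac{1}{6}y^{2} - 6 → \tfrac{16}{3}x + \tfrac{1}{2}y^{2} - \tfrac{10}{3}y - 6
  leading term x: subtract (-\tfrac{2}{3})·f_3 from \tfrac{16}{3}x + \tfrac{1}{2}y^{2} - \tfrac{10}{3}y - 6 → -\tfrac{13}{6}y^{2} - \tfrac{10}{3}y + \tfrac{46}{3}
  leading term y^{2}: subtract (-\tfrac{13}{60})·h_5 from -\tfrac{13}{6}y^{2} - \tfrac{10}{3}y + \tfrac{46}{3} → \tfrac{31}{18}y - \tfrac{31}{9}
  leading term y: no divisor's leading term divides it; move \tfrac{31}{18}y to the remainder.
  leading term 1: no divisor's leading term divides it; move -\tfrac{31}{9} to the remainder.
  remainder \tfrac{31}{18}y - \tfrac{31}{9} ≠ 0; add h_6 = \tfrac{31}{18}y - \tfrac{31}{9} to the basis.

S(f_1,h_4): lcm = xy^{3}. S = -20xy^{2} - 36xy + 160x + \tfrac{4}{3}y^{3} - \tfrac{20}{3}y^{2}.
  leading term xy^{2}: subtract (\tfrac{20}{3}y)·f_1 from -20xy^{2} - 36xy + 160x + \tfrac{4}{3}y^{3} - \tfrac{20}{3}y^{2} → -36xy + 160x + \tfrac{4}{3}y^{3} + 20y^{2} - \tfrac{400}{3}y
  leading term xy: subtract (12)·f_1 from -36xy + 160x + \tfrac{4}{3}y^{3} + 20y^{2} - \tfrac{400}{3}y → 160x + \tfrac{4}{3}y^{3} + 20y^{2} - \tfrac{256}{3}y - 240
  leading term x: subtract (-20)·f_3 from 160x + \tfrac{4}{3}y^{3} + 20y^{2} - \tfrac{256}{3}y - 240 → \tfrac{4}{3}y^{3} - 60y^{2} - \tfrac{256}{3}y + 400
  leading term y^{3}: subtract (8)·h_4 from \tfrac{4}{3}y^{3} - 60y^{2} - \tfrac{256}{3}y + 400 → -\tfrac{260}{3}y^{2} - \tfrac{400}{3}y + \tfrac{1840}{3}
  leading term y^{2}: subtract (-\tfrac{26}{3})·h_5 from -\tfrac{260}{3}y^{2} - \tfrac{400}{3}y + \tfrac{1840}{3} → \tfrac{620}{9}y - \tfrac{1240}{9}
  leading term y: subtract (40)·h_6 from \tfrac{620}{9}y - \tfrac{1240}{9} → 0
  remainder 0.

S(f_2,h_4): leading monomials are coprime, so the S-polynomial reduces to 0 (Buchberger's first criterion).
S(f_3,h_4): leading monomials are coprime, so the S-polynomial reduces to 0 (Buchberger's first criterion).
S(f_1,h_5): lcm = xy^{2}. S = -\tfrac{7}{3}xy + \tfrac{26}{3}x + \tfrac{4}{3}y^{2} - \tfrac{20}{3}y.
  leading term xy: subtract (\tfrac{7}{9})·f_1 from -\tfrac{7}{3}xy + \tfrac{26}{3}x + \tfrac{4}{3}y^{2} - \tfrac{20}{3}y → \tfrac{26}{3}x + \tfrac{4}{3}y^{2} - \tfrac{32}{9}y - \tfrac{140}{9}
  leading term x: subtract (-\tfrac{13}{12})·f_3 from \tfrac{26}{3}x + \tfrac{4}{3}y^{2} - \tfrac{32}{9}y - \tfrac{140}{9} → -3y^{2} - \tfrac{32}{9}y + \tfrac{172}{9}
  leading term y^{2}: subtract (-\tfrac{3}{10})·h_5 from -3y^{2} - \tfrac{32}{9}y + \tfrac{172}{9} → \tfrac{31}{9}y - \tfrac{62}{9}
  leading term y: subtract (2)·h_6 from \tfrac{31}{9}y - \tfrac{62}{9} → 0
  remainder 0.

S(f_2,h_5): leading monomials are coprime, so the S-polynomial reduces to 0 (Buchberger's first criterion).
S(f_3,h_5): leading monomials are coprime, so the S-polynomial reduces to 0 (Buchberger's first criterion).
S(h_4,h_5): lcm = y^{3}. S = \tfrac{53}{3}y^{2} + \tfrac{134}{3}y - 160.
  leading term y^{2}: subtract (\tfrac{53}{30})·h_5 from \tfrac{53}{3}y^{2} + \tfrac{134}{3}y - 160 → \tfrac{31}{9}y - \tfrac{62}{9}
  leading term y: subtract (2)·h_6 from \tfrac{31}{9}y - \tfrac{62}{9} → 0
  remainder 0.

S(f_1,h_6): lcm = xy. S = 2x + \tfrac{4}{3}y - \tfrac{20}{3}.
  leading term x: subtract (-\tfrac{1}{4})·f_3 from 2x + \tfrac{4}{3}y - \tfrac{20}{3} → -y^{2} + \tfrac{4}{3}y + \tfrac{4}{3}
  leading term y^{2}: subtract (-\tfrac{1}{10})·h_5 from -y^{2} + \tfrac{4}{3}y + \tfrac{4}{3} → \tfrac{11}{3}y - \tfrac{22}{3}
  leading term y: subtract (\tfrac{66}{31})·h_6 from \tfrac{11}{3}y - \tfrac{22}{3} → 0
  remainder 0.

S(f_2,h_6): leading monomials are coprime, so the S-polynomial reduces to 0 (Buchberger's first criterion).
S(f_3,h_6): leading monomials are coprime, so the S-polynomial reduces to 0 (Buchberger's first criterion).
S(h_4,h_6): lcm = y^{3}. S = 22y^{2} + 36y - 160.
  leading term y^{2}: subtract (\tfrac{11}{5})·h_5 from 22y^{2} + 36y - 160 → -\tfrac{46}{3}y + \tfrac{92}{3}
  leading term y: subtract (-\tfrac{276}{31})·h_6 from -\tfrac{46}{3}y + \tfrac{92}{3} → 0
  remainder 0.

S(h_5,h_6): lcm = y^{2}. S = \tfrac{13}{3}y - \tfrac{26}{3}.
  leading term y: subtract (\tfrac{78}{31})·h_6 from \tfrac{13}{3}y - \tfrac{26}{3} → 0
  remainder 0.

Every S-polynomial of the final basis reduces to 0, so we have a Gröbner basis.
Inter-reduce: drop elements whose leading term is divisible by another's, tail-reduce, and make monic.
Reduced Gröbner basis: {x - 2, y - 2}.

A lex Gröbner basis eliminates variables successively. Here y - 2 depends only on y, with roots {2}; lifting each root through the earlier basis elements recovers the full solutions.
  y = 2: the earlier basis element becomes x - 2 = 0, giving x = 2 — point (2, 2).
This is the nonlinear analogue of row-reducing a linear system.

{(2, 2)}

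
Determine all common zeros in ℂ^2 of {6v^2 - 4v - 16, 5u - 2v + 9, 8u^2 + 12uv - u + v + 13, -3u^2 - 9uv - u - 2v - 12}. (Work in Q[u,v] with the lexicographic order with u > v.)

{(-1, 2)}

Compute a lex Gröbner basis by Buchberger's algorithm.
f_1 = 6v^2 - 4v - 16, LT = v^2.
f_2 = 5u - 2v + 9, LT = u.
f_3 = 8u^2 + 12uv - u + v + 13, LT = u^2.
f_4 = -3u^2 - 9uv - u - 2v - 12, LT = u^2.

S(f_2,f_3): lcm = u^2. S = -19/10uv + 77/40u - 1/8v - 13/8.
  leading term uv: subtract (-19/50v)·f_2 from -19/10uv + 77/40u - 1/8v - 13/8 → 77/40u - 19/25v^2 + 659/200v - 13/8
  leading term u: subtract (77/200)·f_2 from 77/40u - 19/25v^2 + 659/200v - 13/8 → -19/25v^2 + 813/200v - 509/100
  leading term v^2: subtract (-19/150)·f_1 from -19/25v^2 + 813/200v - 509/100 → 427/120v - 427/60
  leading term v: no divisor's leading term divides it; move 427/120v to the remainder.
  leading term 1: no divisor's leading term divides it; move -427/60 to the remainder.
  remainder 427/120v - 427/60 ≠ 0; add h_5 = 427/120v - 427/60 to the basis.

The other S-polynomials (S(f_1,f_2), S(f_1,f_3), S(f_1,f_4), S(f_2,f_4), S(f_3,f_4), S(f_1,h_5), S(f_2,h_5), S(f_3,h_5), S(f_4,h_5)) all reduce to 0 modulo the current basis, so we have a Gröbner basis.
Inter-reduce: drop elements whose leading term is divisible by another's, tail-reduce, and make monic.
Reduced Gröbner basis: {u + 1, v - 2}.

Since the basis is lex-ordered, v - 2 is univariate in v. Its roots are {2}. Back-substituting each root into the other basis elements fixes the other coordinates.
  v = 2: the earlier basis element becomes u + 1 = 0, giving u = -1 — point (-1, 2).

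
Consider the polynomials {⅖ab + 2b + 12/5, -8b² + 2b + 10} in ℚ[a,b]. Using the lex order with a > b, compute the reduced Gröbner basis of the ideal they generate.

f_1 = ⅖ab + 2b + 12/5, LT = ab.
f_2 = -8b² + 2b + 10, LT = b².

S(f_1,f_2): lcm = ab². S = ¼ab + 5/4a + 5b² + 6b.
  leading term ab: subtract (⅝)·f_1 from ¼ab + 5/4a + 5b² + 6b → 5/4a + 5b² + 19/4b - 3/2
  leading term a: no divisor's leading term divides it; move 5/4a to the remainder.
  leading term b²: subtract (-⅝)·f_2 from 5b² + 19/4b - 3/2 → 6b + 19/4
  leading term b: no divisor's leading term divides it; move 6b to the remainder.
  leading term 1: no divisor's leading term divides it; move 19/4 to the remainder.
  remainder 5/4a + 6b + 19/4 ≠ 0; add g_3 = 5/4a + 6b + 19/4 to the basis.

The other S-polynomials (S(f_1,g_3), S(f_2,g_3)) all reduce to 0 modulo the current basis, so we have a Gröbner basis.
Inter-reduce: drop elements whose leading term is divisible by another's, tail-reduce, and make monic.

G = {a + 24/5b + 19/5, b² - ¼b - 5/4}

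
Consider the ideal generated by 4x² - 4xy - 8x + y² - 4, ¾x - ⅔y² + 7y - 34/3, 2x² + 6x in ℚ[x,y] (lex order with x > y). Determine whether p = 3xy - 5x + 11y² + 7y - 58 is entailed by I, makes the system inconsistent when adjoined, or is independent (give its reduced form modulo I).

First compute the reduced Gröbner basis of I by Buchberger's algorithm.
f_1 = 4x² - 4xy - 8x + y² - 4, LT = x².
f_2 = ¾x - ⅔y² + 7y - 34/3, LT = x.
f_3 = 2x² + 6x, LT = x².

S(f_1,f_2): lcm = x². S = 8/9xy² - 31/3xy + 118/9x + ¼y² - 1.
  leading term xy²: subtract (32/27y²)·f_2 from 8/9xy² - 31/3xy + 118/9x + ¼y² - 1 → -31/3xy + 118/9x + 64/81y⁴ - 224/27y³ + 4433/324y² - 1
  leading term xy: subtract (-124/9y)·f_2 from -31/3xy + 118/9x + 64/81y⁴ - 224/27y³ + 4433/324y² - 1 → 118/9x + 64/81y⁴ - 472/27y³ + 35681/324y² - 4216/27y - 1
  leading term x: subtract (472/27)·f_2 from 118/9x + 64/81y⁴ - 472/27y³ + 35681/324y² - 4216/27y - 1 → 64/81y⁴ - 472/27y³ + 39457/324y² - 7520/27y + 15967/81
  leading term y⁴: no divisor's leading term divides it; move 64/81y⁴ to the remainder.
  leading term y³: no divisor's leading term divides it; move -472/27y³ to the remainder.
  leading term y²: no divisor's leading term divides it; move 39457/324y² to the remainder.
  leading term y: no divisor's leading term divides it; move -7520/27y to the remainder.
  leading term 1: no divisor's leading term divides it; move 15967/81 to the remainder.
  remainder 64/81y⁴ - 472/27y³ + 39457/324y² - 7520/27y + 15967/81 ≠ 0; add h_4 = 64/81y⁴ - 472/27y³ + 39457/324y² - 7520/27y + 15967/81 to the basis.

S(f_1,f_3): lcm = x². S = -xy - 5x + ¼y² - 1.
  leading term xy: subtract (-4/3y)·f_2 from -xy - 5x + ¼y² - 1 → -5x - 8/9y³ + 115/12y² - 136/9y - 1
  leading term x: subtract (-20/3)·f_2 from -5x - 8/9y³ + 115/12y² - 136/9y - 1 → -8/9y³ + 185/36y² + 284/9y - 689/9
  leading term y³: no divisor's leading term divides it; move -8/9y³ to the remainder.
  leading term y²: no divisor's leading term divides it; move 185/36y² to the remainder.
  leading term y: no divisor's leading term divides it; move 284/9y to the remainder.
  leading term 1: no divisor's leading term divides it; move -689/9 to the remainder.
  remainder -8/9y³ + 185/36y² + 284/9y - 689/9 ≠ 0; add h_5 = -8/9y³ + 185/36y² + 284/9y - 689/9 to the basis.

S(h_4,h_5): lcm = y⁴. S = -523/32y³ + 48545/256y² - 3509/8y + 15967/64.
  leading term y³: subtract (4707/256)·h_5 from -523/32y³ + 48545/256y² - 3509/8y + 15967/64 → 97425/1024y² - 65205/64y + 424215/256
  leading term y²: no divisor's leading term divides it; move 97425/1024y² to the remainder.
  leading term y: no divisor's leading term divides it; move -65205/64y to the remainder.
  leading term 1: no divisor's leading term divides it; move 424215/256 to the remainder.
  remainder 97425/1024y² - 65205/64y + 424215/256 ≠ 0; add h_6 = 97425/1024y² - 65205/64y + 424215/256 to the basis.

S(h_4,h_6): lcm = y⁴. S = -197733/17320y³ + 75771157/554240y² - 705/2y + 15967/64.
  leading term y³: subtract (1779597/138560)·h_5 from -197733/17320y³ + 75771157/554240y² - 705/2y + 15967/64 → 4898819/69280y² - 26249643/34640y + 2668853/2165
  leading term y²: subtract (156762208/210925125)·h_6 from 4898819/69280y² - 26249643/34640y + 2668853/2165 → -43367247/74995600y + 43367247/37497800
  leading term y: no divisor's leading term divides it; move -43367247/74995600y to the remainder.
  leading term 1: no divisor's leading term divides it; move 43367247/37497800 to the remainder.
  remainder -43367247/74995600y + 43367247/37497800 ≠ 0; add h_7 = -43367247/74995600y + 43367247/37497800 to the basis.

The other S-polynomials (S(f_2,f_3), S(f_1,h_4), S(f_2,h_4), S(f_3,h_4), S(f_1,h_5), S(f_2,h_5), S(f_3,h_5), S(f_1,h_6), S(f_2,h_6), S(f_3,h_6), S(h_5,h_6), S(f_1,h_7), S(f_2,h_7), S(f_3,h_7), S(h_4,h_7), S(h_5,h_7), S(h_6,h_7)) all reduce to 0 modulo the current basis, so we have a Gröbner basis.
Inter-reduce: drop elements whose leading term is divisible by another's, tail-reduce, and make monic.
Reduced Gröbner basis: {x, y - 2}.
Label its elements g_1 = x, g_2 = y - 2.

Reduce p = 3xy - 5x + 11y² + 7y - 58 modulo G:
  leading term xy: subtract (3y)·g_1 from 3xy - 5x + 11y² + 7y - 58 → -5x + 11y² + 7y - 58
  leading term x: subtract (-5)·g_1 from -5x + 11y² + 7y - 58 → 11y² + 7y - 58
  leading term y²: subtract (11y)·g_2 from 11y² + 7y - 58 → 29y - 58
  leading term y: subtract (29)·g_2 from 29y - 58 → 0
  normal form = 0.
Since the normal form is 0, p ∈ I.

3xy - 5x + 11y² + 7y - 58 lies in I (it reduces to 0).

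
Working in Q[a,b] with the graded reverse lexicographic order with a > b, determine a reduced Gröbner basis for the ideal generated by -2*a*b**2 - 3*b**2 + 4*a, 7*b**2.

G = {b**2, a}

f_1 = -2*a*b**2 - 3*b**2 + 4*a, LT = a*b**2.
f_2 = 7*b**2, LT = b**2.

S(f_1,f_2): lcm = a*b**2. S = 3/2*b**2 - 2*a.
  reduce S modulo (f_1, f_2):
  remainder -2*a ≠ 0; add g_3 = -2*a to the basis.

The other S-polynomials (S(f_1,g_3), S(f_2,g_3)) all reduce to 0 modulo the current basis, so we have a Gröbner basis.
Inter-reduce: drop elements whose leading term is divisible by another's, tail-reduce, and make monic.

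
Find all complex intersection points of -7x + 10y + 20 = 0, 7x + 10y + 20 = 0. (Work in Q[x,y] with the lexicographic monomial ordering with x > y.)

{(0, -2)}

Compute a lex Gröbner basis by Buchberger's algorithm.
f_1 = -7x + 10y + 20, LT = x.
f_2 = 7x + 10y + 20, LT = x.

S(f_1,f_2): lcm = x. S = -20/7y - 40/7.
  leading term y: no divisor's leading term divides it; move -20/7y to the remainder.
  leading term 1: no divisor's leading term divides it; move -40/7 to the remainder.
  remainder -20/7y - 40/7 ≠ 0; add h_3 = -20/7y - 40/7 to the basis.

S(f_1,h_3): leading monomials are coprime, so the S-polynomial reduces to 0 (Buchberger's first criterion).
S(f_2,h_3): leading monomials are coprime, so the S-polynomial reduces to 0 (Buchberger's first criterion).
Every S-polynomial of the final basis reduces to 0, so we have a Gröbner basis.
Inter-reduce: drop elements whose leading term is divisible by another's, tail-reduce, and make monic.
Reduced Gröbner basis: {x, y + 2}.

The lex basis is triangular: the last element involves only y. Solving y + 2 = 0 gives y ∈ {-2}; substituting each value into the earlier elements determines the remaining variables.
  y = -2: the earlier basis element becomes x = 0, giving x = 0 — point (0, -2).
Substituting each solution back into the original system confirms all equations vanish.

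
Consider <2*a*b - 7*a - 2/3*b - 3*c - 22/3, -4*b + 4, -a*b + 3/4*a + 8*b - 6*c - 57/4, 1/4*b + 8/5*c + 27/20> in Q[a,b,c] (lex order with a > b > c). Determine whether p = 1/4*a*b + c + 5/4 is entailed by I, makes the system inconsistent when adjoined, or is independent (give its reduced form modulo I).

1/4*a*b + c + 5/4 lies in I (it reduces to 0).

First compute the reduced Gröbner basis of I by Buchberger's algorithm.
f_1 = 2*a*b - 7*a - 2/3*b - 3*c - 22/3, LT = a*b.
f_2 = -4*b + 4, LT = b.
f_3 = -a*b + 3/4*a + 8*b - 6*c - 57/4, LT = a*b.
f_4 = 1/4*b + 8/5*c + 27/20, LT = b.

S(f_1,f_2): lcm = a*b. S = -5/2*a - 1/3*b - 3/2*c - 11/3.
  reduce S modulo (f_1, f_2, f_3, f_4):
  remainder -5/2*a - 3/2*c - 4 ≠ 0; add h_5 = -5/2*a - 3/2*c - 4 to the basis.

S(f_1,f_3): lcm = a*b. S = -11/4*a + 23/3*b - 15/2*c - 215/12.
  reduce S modulo (f_1, f_2, f_3, f_4, h_5):
  remainder -117/20*c - 117/20 ≠ 0; add h_6 = -117/20*c - 117/20 to the basis.

The other S-polynomials (S(f_1,f_4), S(f_2,f_3), S(f_2,f_4), S(f_3,f_4), S(f_1,h_5), S(f_2,h_5), S(f_3,h_5), S(f_4,h_5), S(f_1,h_6), S(f_2,h_6), S(f_3,h_6), S(f_4,h_6), S(h_5,h_6)) all reduce to 0 modulo the current basis, so we have a Gröbner basis.
Inter-reduce: drop elements whose leading term is divisible by another's, tail-reduce, and make monic.
Reduced Gröbner basis: {a + 1, b - 1, c + 1}.
Label its elements g_1 = a + 1, g_2 = b - 1, g_3 = c + 1.

Reduce p = 1/4*a*b + c + 5/4 modulo G:
  leading term a*b: subtract (1/4*b)·g_1 from 1/4*a*b + c + 5/4 → -1/4*b + c + 5/4
  leading term b: subtract (-1/4)·g_2 from -1/4*b + c + 5/4 → c + 1
  leading term c: subtract (1)·g_3 from c + 1 → 0
  normal form = 0.
Since the normal form is 0, p ∈ I.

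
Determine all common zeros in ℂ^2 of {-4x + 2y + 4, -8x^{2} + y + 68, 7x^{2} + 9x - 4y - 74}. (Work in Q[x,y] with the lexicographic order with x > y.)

{(3, 4)}

Compute a lex Gröbner basis by Buchberger's algorithm.
f_1 = -4x + 2y + 4, LT = x.
f_2 = -8x^{2} + y + 68, LT = x^{2}.
f_3 = 7x^{2} + 9x - 4y - 74, LT = x^{2}.

S(f_1,f_2): lcm = x^{2}. S = -\tfrac{1}{2}xy - x + \tfrac{1}{8}y + \tfrac{17}{2}.
  leading term xy: subtract (\tfrac{1}{8}y)·f_1 from -\tfrac{1}{2}xy - x + \tfrac{1}{8}y + \tfrac{17}{2} → -x - \tfrac{1}{4}y^{2} - \tfrac{3}{8}y + \tfrac{17}{2}
  leading term x: subtract (\tfrac{1}{4})·f_1 from -x - \tfrac{1}{4}y^{2} - \tfrac{3}{8}y + \tfrac{17}{2} → -\tfrac{1}{4}y^{2} - \tfrac{7}{8}y + \tfrac{15}{2}
  leading term y^{2}: no divisor's leading term divides it; move -\tfrac{1}{4}y^{2} to the remainder.
  leading term y: no divisor's leading term divides it; move -\tfrac{7}{8}y to the remainder.
  leading term 1: no divisor's leading term divides it; move \tfrac{15}{2} to the remainder.
  remainder -\tfrac{1}{4}y^{2} - \tfrac{7}{8}y + \tfrac{15}{2} ≠ 0; add h_4 = -\tfrac{1}{4}y^{2} - \tfrac{7}{8}y + \tfrac{15}{2} to the basis.

S(f_1,f_3): lcm = x^{2}. S = -\tfrac{1}{2}xy - \tfrac{16}{7}x + \tfrac{4}{7}y + \tfrac{74}{7}.
  leading term xy: subtract (\tfrac{1}{8}y)·f_1 from -\tfrac{1}{2}xy - \tfrac{16}{7}x + \tfrac{4}{7}y + \tfrac{74}{7} → -\tfrac{16}{7}x - \tfrac{1}{4}y^{2} + \tfrac{1}{14}y + \tfrac{74}{7}
  leading term x: subtract (\tfrac{4}{7})·f_1 from -\tfrac{16}{7}x - \tfrac{1}{4}y^{2} + \tfrac{1}{14}y + \tfrac{74}{7} → -\tfrac{1}{4}y^{2} - \tfrac{15}{14}y + \tfrac{58}{7}
  leading term y^{2}: subtract (1)·h_4 from -\tfrac{1}{4}y^{2} - \tfrac{15}{14}y + \tfrac{58}{7} → -\tfrac{11}{56}y + \tfrac{11}{14}
  leading term y: no divisor's leading term divides it; move -\tfrac{11}{56}y to the remainder.
  leading term 1: no divisor's leading term divides it; move \tfrac{11}{14} to the remainder.
  remainder -\tfrac{11}{56}y + \tfrac{11}{14} ≠ 0; add h_5 = -\tfrac{11}{56}y + \tfrac{11}{14} to the basis.

The other S-polynomials (S(f_2,f_3), S(f_1,h_4), S(f_2,h_4), S(f_3,h_4), S(f_1,h_5), S(f_2,h_5), S(f_3,h_5), S(h_4,h_5)) all reduce to 0 modulo the current basis, so we have a Gröbner basis.
Inter-reduce: drop elements whose leading term is divisible by another's, tail-reduce, and make monic.
Reduced Gröbner basis: {x - 3, y - 4}.

From the last basis element, y - 4 = 0, so y takes values in {4}. Each choice, substituted upward through the basis, yields the corresponding point(s) of the solution set.
  y = 4: the earlier basis element becomes x - 3 = 0, giving x = 3 — point (3, 4).
Substituting each solution back into the original system confirms all equations vanish.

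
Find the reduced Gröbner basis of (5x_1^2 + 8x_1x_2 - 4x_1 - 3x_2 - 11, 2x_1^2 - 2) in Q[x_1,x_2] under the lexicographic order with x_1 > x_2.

f_1 = 5x_1^2 + 8x_1x_2 - 4x_1 - 3x_2 - 11, LT = x_1^2.
f_2 = 2x_1^2 - 2, LT = x_1^2.

S(f_1,f_2): lcm = x_1^2. S = 8/5x_1x_2 - 4/5x_1 - 3/5x_2 - 6/5.
  leading term x_1x_2: no divisor's leading term divides it; move 8/5x_1x_2 to the remainder.
  leading term x_1: no divisor's leading term divides it; move -4/5x_1 to the remainder.
  leading term x_2: no divisor's leading term divides it; move -3/5x_2 to the remainder.
  leading term 1: no divisor's leading term divides it; move -6/5 to the remainder.
  remainder 8/5x_1x_2 - 4/5x_1 - 3/5x_2 - 6/5 ≠ 0; add g_3 = 8/5x_1x_2 - 4/5x_1 - 3/5x_2 - 6/5 to the basis.

S(f_1,g_3): lcm = x_1^2x_2. S = 1/2x_1^2 + 8/5x_1x_2^2 - 17/40x_1x_2 + 3/4x_1 - 3/5x_2^2 - 11/5x_2.
  leading term x_1^2: subtract (1/10)·f_1 from 1/2x_1^2 + 8/5x_1x_2^2 - 17/40x_1x_2 + 3/4x_1 - 3/5x_2^2 - 11/5x_2 → 8/5x_1x_2^2 - 49/40x_1x_2 + 23/20x_1 - 3/5x_2^2 - 19/10x_2 + 11/10
  leading term x_1x_2^2: subtract (x_2)·g_3 from 8/5x_1x_2^2 - 49/40x_1x_2 + 23/20x_1 - 3/5x_2^2 - 19/10x_2 + 11/10 → -17/40x_1x_2 + 23/20x_1 - 7/10x_2 + 11/10
  leading term x_1x_2: subtract (-17/64)·g_3 from -17/40x_1x_2 + 23/20x_1 - 7/10x_2 + 11/10 → 15/16x_1 - 55/64x_2 + 25/32
  leading term x_1: no divisor's leading term divides it; move 15/16x_1 to the remainder.
  leading term x_2: no divisor's leading term divides it; move -55/64x_2 to the remainder.
  leading term 1: no divisor's leading term divides it; move 25/32 to the remainder.
  remainder 15/16x_1 - 55/64x_2 + 25/32 ≠ 0; add g_4 = 15/16x_1 - 55/64x_2 + 25/32 to the basis.

S(f_2,g_3): lcm = x_1^2x_2. S = 1/2x_1^2 + 3/8x_1x_2 + 3/4x_1 - x_2.
  leading term x_1^2: subtract (1/10)·f_1 from 1/2x_1^2 + 3/8x_1x_2 + 3/4x_1 - x_2 → -17/40x_1x_2 + 23/20x_1 - 7/10x_2 + 11/10
  leading term x_1x_2: subtract (-17/64)·g_3 from -17/40x_1x_2 + 23/20x_1 - 7/10x_2 + 11/10 → 15/16x_1 - 55/64x_2 + 25/32
  leading term x_1: subtract (1)·g_4 from 15/16x_1 - 55/64x_2 + 25/32 → 0
  remainder 0.

S(f_1,g_4): lcm = x_1^2. S = 151/60x_1x_2 - 49/30x_1 - 3/5x_2 - 11/5.
  leading term x_1x_2: subtract (151/96)·g_3 from 151/60x_1x_2 - 49/30x_1 - 3/5x_2 - 11/5 → -3/8x_1 + 11/32x_2 - 5/16
  leading term x_1: subtract (-2/5)·g_4 from -3/8x_1 + 11/32x_2 - 5/16 → 0
  remainder 0.

S(f_2,g_4): lcm = x_1^2. S = 11/12x_1x_2 - 5/6x_1 - 1.
  leading term x_1x_2: subtract (55/96)·g_3 from 11/12x_1x_2 - 5/6x_1 - 1 → -3/8x_1 + 11/32x_2 - 5/16
  leading term x_1: subtract (-2/5)·g_4 from -3/8x_1 + 11/32x_2 - 5/16 → 0
  remainder 0.

S(g_3,g_4): lcm = x_1x_2. S = -1/2x_1 + 11/12x_2^2 - 29/24x_2 - 3/4.
  leading term x_1: subtract (-8/15)·g_4 from -1/2x_1 + 11/12x_2^2 - 29/24x_2 - 3/4 → 11/12x_2^2 - 5/3x_2 - 1/3
  leading term x_2^2: no divisor's leading term divides it; move 11/12x_2^2 to the remainder.
  leading term x_2: no divisor's leading term divides it; move -5/3x_2 to the remainder.
  leading term 1: no divisor's leading term divides it; move -1/3 to the remainder.
  remainder 11/12x_2^2 - 5/3x_2 - 1/3 ≠ 0; add g_5 = 11/12x_2^2 - 5/3x_2 - 1/3 to the basis.

S(f_1,g_5): leading monomials are coprime, so the S-polynomial reduces to 0 (Buchberger's first criterion).
S(f_2,g_5): leading monomials are coprime, so the S-polynomial reduces to 0 (Buchberger's first criterion).
S(g_3,g_5): lcm = x_1x_2^2. S = 29/22x_1x_2 + 4/11x_1 - 3/8x_2^2 - 3/4x_2.
  leading term x_1x_2: subtract (145/176)·g_3 from 29/22x_1x_2 + 4/11x_1 - 3/8x_2^2 - 3/4x_2 → 45/44x_1 - 3/8x_2^2 - 45/176x_2 + 87/88
  leading term x_1: subtract (12/11)·g_4 from 45/44x_1 - 3/8x_2^2 - 45/176x_2 + 87/88 → -3/8x_2^2 + 15/22x_2 + 3/22
  leading term x_2^2: subtract (-9/22)·g_5 from -3/8x_2^2 + 15/22x_2 + 3/22 → 0
  remainder 0.

S(g_4,g_5): leading monomials are coprime, so the S-polynomial reduces to 0 (Buchberger's first criterion).
Every S-polynomial of the final basis reduces to 0, so we have a Gröbner basis.
Inter-reduce: drop elements whose leading term is divisible by another's, tail-reduce, and make monic.

G = {x_1 - 11/12x_2 + 5/6, x_2^2 - 20/11x_2 - 4/11}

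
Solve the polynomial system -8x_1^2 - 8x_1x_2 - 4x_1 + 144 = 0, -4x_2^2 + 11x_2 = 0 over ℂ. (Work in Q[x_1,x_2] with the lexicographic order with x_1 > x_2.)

Compute a lex Gröbner basis by Buchberger's algorithm.
f_1 = -8x_1^2 - 8x_1x_2 - 4x_1 + 144, LT = x_1^2.
f_2 = -4x_2^2 + 11x_2, LT = x_2^2.

S(f_1,f_2): leading monomials are coprime, so the S-polynomial reduces to 0 (Buchberger's first criterion).
Every S-polynomial of the final basis reduces to 0, so we have a Gröbner basis.
Inter-reduce: drop elements whose leading term is divisible by another's, tail-reduce, and make monic.
Reduced Gröbner basis: {x_1^2 + x_1x_2 + 1/2x_1 - 18, x_2^2 - 11/4x_2}.

The lex basis is triangular: the last element involves only x_2. Solving x_2^2 - 11/4x_2 = 0 gives x_2 ∈ {0, 11/4}; substituting each value into the earlier elements determines the remaining variables.
  x_2 = 0: the earlier basis element becomes x_1^2 + 1/2x_1 - 18 = 0, giving x_1 = -9/2, 4 — points (-9/2, 0), (4, 0).
  x_2 = 11/4: the earlier basis element becomes x_1^2 + 13/4x_1 - 18 = 0, giving x_1 = -13/8 + sqrt(1321)/8, -sqrt(1321)/8 - 13/8 — points (-13/8 + sqrt(1321)/8, 11/4), (-sqrt(1321)/8 - 13/8, 11/4).

{(-9/2, 0), (4, 0), (-13/8 + sqrt(1321)/8, 11/4), (-sqrt(1321)/8 - 13/8, 11/4)}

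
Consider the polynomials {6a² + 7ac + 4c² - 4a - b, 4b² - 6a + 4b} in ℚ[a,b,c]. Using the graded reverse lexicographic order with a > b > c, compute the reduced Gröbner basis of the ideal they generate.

G = {a² + 7/6ac + ⅔c² - ⅔a - ⅙b, b² - 3/2a + b}

f_1 = 6a² + 7ac + 4c² - 4a - b, LT = a².
f_2 = 4b² - 6a + 4b, LT = b².

The S-polynomials (S(f_1,f_2)) all reduce to 0 modulo the current basis, so we have a Gröbner basis.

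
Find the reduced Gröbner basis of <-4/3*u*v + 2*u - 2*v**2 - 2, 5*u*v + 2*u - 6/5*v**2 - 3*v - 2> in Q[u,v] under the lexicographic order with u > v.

G = {u - 87/95*v**2 - 6/19*v - 1, v**3 + 14/29*v**2 + 50/87*v}

f_1 = -4/3*u*v + 2*u - 2*v**2 - 2, LT = u*v.
f_2 = 5*u*v + 2*u - 6/5*v**2 - 3*v - 2, LT = u*v.

S(f_1,f_2): lcm = u*v. S = -19/10*u + 87/50*v**2 + 3/5*v + 19/10.
  reduce S modulo (f_1, f_2):
  remainder -19/10*u + 87/50*v**2 + 3/5*v + 19/10 ≠ 0; add g_3 = -19/10*u + 87/50*v**2 + 3/5*v + 19/10 to the basis.

S(f_1,g_3): lcm = u*v. S = -3/2*u + 87/95*v**3 + 69/38*v**2 + v + 3/2.
  reduce S modulo (f_1, f_2, g_3):
  remainder 87/95*v**3 + 42/95*v**2 + 10/19*v ≠ 0; add g_4 = 87/95*v**3 + 42/95*v**2 + 10/19*v to the basis.

The other S-polynomials (S(f_2,g_3), S(f_1,g_4), S(f_2,g_4), S(g_3,g_4)) all reduce to 0 modulo the current basis, so we have a Gröbner basis.
Inter-reduce: drop elements whose leading term is divisible by another's, tail-reduce, and make monic.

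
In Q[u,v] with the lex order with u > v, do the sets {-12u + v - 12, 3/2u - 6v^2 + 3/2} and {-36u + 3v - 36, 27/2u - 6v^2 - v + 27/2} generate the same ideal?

For a fixed monomial order, each ideal has a unique reduced Gröbner basis; comparing bases decides equality.
Buchberger on the first generating set:
f_1 = -12u + v - 12, LT = u.
f_2 = 3/2u - 6v^2 + 3/2, LT = u.

S(f_1,f_2): lcm = u. S = 4v^2 - 1/12v.
  leading term v^2: no divisor's leading term divides it; move 4v^2 to the remainder.
  leading term v: no divisor's leading term divides it; move -1/12v to the remainder.
  remainder 4v^2 - 1/12v ≠ 0; add g_3 = 4v^2 - 1/12v to the basis.

The other S-polynomials (S(f_1,g_3), S(f_2,g_3)) all reduce to 0 modulo the current basis, so we have a Gröbner basis.
Inter-reduce: drop elements whose leading term is divisible by another's, tail-reduce, and make monic.
Reduced Gröbner basis: {u - 1/12v + 1, v^2 - 1/48v}.

Buchberger on the second generating set:
h_1 = -36u + 3v - 36, LT = u.
h_2 = 27/2u - 6v^2 - v + 27/2, LT = u.

S(h_1,h_2): lcm = u. S = 4/9v^2 - 1/108v.
  leading term v^2: no divisor's leading term divides it; move 4/9v^2 to the remainder.
  leading term v: no divisor's leading term divides it; move -1/108v to the remainder.
  remainder 4/9v^2 - 1/108v ≠ 0; add k_3 = 4/9v^2 - 1/108v to the basis.

The other S-polynomials (S(h_1,k_3), S(h_2,k_3)) all reduce to 0 modulo the current basis, so we have a Gröbner basis.
Inter-reduce: drop elements whose leading term is divisible by another's, tail-reduce, and make monic.
Reduced Gröbner basis: {u - 1/12v + 1, v^2 - 1/48v}.

The two bases agree; hence the ideals are identical.

Yes, the ideals are equal.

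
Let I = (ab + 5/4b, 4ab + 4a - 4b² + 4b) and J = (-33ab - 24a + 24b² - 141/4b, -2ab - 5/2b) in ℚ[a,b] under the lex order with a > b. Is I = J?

Yes, the ideals are equal.

Equality of ideals is decidable: compute both reduced Gröbner bases (unique for the ordering) and check whether they agree.
Buchberger on the first generating set:
f_1 = ab + 5/4b, LT = ab.
f_2 = 4ab + 4a - 4b² + 4b, LT = ab.

S(f_1,f_2): lcm = ab. S = -a + b² + ¼b.
  reduce S modulo (f_1, f_2):
  remainder -a + b² + ¼b ≠ 0; add g_3 = -a + b² + ¼b to the basis.

S(f_1,g_3): lcm = ab. S = b³ + ¼b² + 5/4b.
  reduce S modulo (f_1, f_2, g_3):
  remainder b³ + ¼b² + 5/4b ≠ 0; add g_4 = b³ + ¼b² + 5/4b to the basis.

The other S-polynomials (S(f_2,g_3), S(f_1,g_4), S(f_2,g_4), S(g_3,g_4)) all reduce to 0 modulo the current basis, so we have a Gröbner basis.
Inter-reduce: drop elements whose leading term is divisible by another's, tail-reduce, and make monic.
Reduced Gröbner basis: {a - b² - ¼b, b³ + ¼b² + 5/4b}.

Buchberger on the second generating set:
h_1 = -33ab - 24a + 24b² - 141/4b, LT = ab.
h_2 = -2ab - 5/2b, LT = ab.

S(h_1,h_2): lcm = ab. S = 8/11a - 8/11b² - 2/11b.
  reduce S modulo (h_1, h_2):
  remainder 8/11a - 8/11b² - 2/11b ≠ 0; add k_3 = 8/11a - 8/11b² - 2/11b to the basis.

S(h_1,k_3): lcm = ab. S = 8/11a + b³ - 21/44b² + 47/44b.
  reduce S modulo (h_1, h_2, k_3):
  remainder b³ + ¼b² + 5/4b ≠ 0; add k_4 = b³ + ¼b² + 5/4b to the basis.

The other S-polynomials (S(h_2,k_3), S(h_1,k_4), S(h_2,k_4), S(k_3,k_4)) all reduce to 0 modulo the current basis, so we have a Gröbner basis.
Inter-reduce: drop elements whose leading term is divisible by another's, tail-reduce, and make monic.
Reduced Gröbner basis: {a - b² - ¼b, b³ + ¼b² + 5/4b}.

The two bases agree; hence the ideals are identical.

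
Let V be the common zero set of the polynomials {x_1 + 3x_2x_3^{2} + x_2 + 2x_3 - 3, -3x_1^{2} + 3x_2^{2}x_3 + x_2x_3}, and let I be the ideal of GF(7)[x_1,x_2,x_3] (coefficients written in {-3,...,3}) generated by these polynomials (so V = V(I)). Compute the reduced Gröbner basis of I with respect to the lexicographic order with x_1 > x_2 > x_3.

This is the nonlinear analogue of row-reducing a linear system.

f_1 = x_1 + 3x_2x_3^{2} + x_2 + 2x_3 - 3, LT = x_1.
f_2 = -3x_1^{2} + 3x_2^{2}x_3 + x_2x_3, LT = x_1^{2}.

S(f_1,f_2): lcm = x_1^{2}. S = 3x_1x_2x_3^{2} + x_1x_2 + 2x_1x_3 - 3x_1 + x_2^{2}x_3 - 2x_2x_3.
  reduce S modulo (f_1, f_2):
  remainder -2x_2^{2}x_3^{4} + x_2^{2}x_3^{2} + x_2^{2}x_3 - x_2^{2} + 2x_2x_3^{3} - 3x_2x_3^{2} + x_2x_3 - x_2 + 3x_3^{2} - 2x_3 - 2 ≠ 0; add g_3 = -2x_2^{2}x_3^{4} + x_2^{2}x_3^{2} + x_2^{2}x_3 - x_2^{2} + 2x_2x_3^{3} - 3x_2x_3^{2} + x_2x_3 - x_2 + 3x_3^{2} - 2x_3 - 2 to the basis.

The other S-polynomials (S(f_1,g_3), S(f_2,g_3)) all reduce to 0 modulo the current basis, so we have a Gröbner basis.
Inter-reduce: drop elements whose leading term is divisible by another's, tail-reduce, and make monic.

G = {x_1 + 3x_2x_3^{2} + x_2 + 2x_3 - 3, x_2^{2}x_3^{4} + 3x_2^{2}x_3^{2} + 3x_2^{2}x_3 - 3x_2^{2} - x_2x_3^{3} - 2x_2x_3^{2} + 3x_2x_3 - 3x_2 + 2x_3^{2} + x_3 + 1}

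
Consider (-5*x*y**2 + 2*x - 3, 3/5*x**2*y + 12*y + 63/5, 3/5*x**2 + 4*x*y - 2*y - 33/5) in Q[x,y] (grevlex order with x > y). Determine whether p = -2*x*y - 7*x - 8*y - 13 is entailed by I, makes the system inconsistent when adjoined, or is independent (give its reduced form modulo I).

-2*x*y - 7*x - 8*y - 13 lies in I (it reduces to 0).

First compute the reduced Gröbner basis of I by Buchberger's algorithm.
f_1 = -5*x*y**2 + 2*x - 3, LT = x*y**2.
f_2 = 3/5*x**2*y + 12*y + 63/5, LT = x**2*y.
f_3 = 3/5*x**2 + 4*x*y - 2*y - 33/5, LT = x**2.

S(f_1,f_2): lcm = x**2*y**2. S = -2/5*x**2 - 20*y**2 + 3/5*x - 21*y.
  reduce S modulo (f_1, f_2, f_3):
  remainder 8/3*x*y - 20*y**2 + 3/5*x - 67/3*y - 22/5 ≠ 0; add h_4 = 8/3*x*y - 20*y**2 + 3/5*x - 67/3*y - 22/5 to the basis.

S(f_1,f_3): lcm = x**2*y**2. S = -20/3*x*y**3 + 10/3*y**3 - 2/5*x**2 + 11*y**2 + 3/5*x.
  reduce S modulo (f_1, f_2, f_3, h_4):
  remainder 10/3*y**3 + 11*y**2 + 3/5*x + 8/3*y - 22/5 ≠ 0; add h_5 = 10/3*y**3 + 11*y**2 + 3/5*x + 8/3*y - 22/5 to the basis.

S(f_2,f_3): lcm = x**2*y. S = -20/3*x*y**2 + 10/3*y**2 + 31*y + 21.
  reduce S modulo (f_1, f_2, f_3, h_4, h_5):
  remainder 10/3*y**2 - 8/3*x + 31*y + 25 ≠ 0; add h_6 = 10/3*y**2 - 8/3*x + 31*y + 25 to the basis.

S(f_1,h_4): lcm = x*y**2. S = 15/2*y**3 - 9/40*x*y + 67/8*y**2 - 2/5*x + 33/20*y + 3/5.
  reduce S modulo (f_1, f_2, f_3, h_4, h_5, h_6):
  remainder -25839/1600*x + 51759/320*y + 58239/400 ≠ 0; add h_7 = -25839/1600*x + 51759/320*y + 58239/400 to the basis.

S(f_2,h_4): lcm = x**2*y. S = 15/2*x*y**2 - 9/40*x**2 + 67/8*x*y + 33/20*x + 20*y + 21.
  reduce S modulo (f_1, f_2, f_3, h_4, h_5, h_6, h_7):
  remainder 157815/5104*y + 157815/5104 ≠ 0; add h_8 = 157815/5104*y + 157815/5104 to the basis.

The other S-polynomials (S(f_3,h_4), S(f_1,h_5), S(f_2,h_5), S(f_3,h_5), S(h_4,h_5), S(f_1,h_6), S(f_2,h_6), S(f_3,h_6), S(h_4,h_6), S(h_5,h_6), S(f_1,h_7), S(f_2,h_7), S(f_3,h_7), S(h_4,h_7), S(h_5,h_7), S(h_6,h_7), S(f_1,h_8), S(f_2,h_8), S(f_3,h_8), S(h_4,h_8), S(h_5,h_8), S(h_6,h_8), S(h_7,h_8)) all reduce to 0 modulo the current basis, so we have a Gröbner basis.
Inter-reduce: drop elements whose leading term is divisible by another's, tail-reduce, and make monic.
Reduced Gröbner basis: {x + 1, y + 1}.
Label its elements g_1 = x + 1, g_2 = y + 1.

Reduce p = -2*x*y - 7*x - 8*y - 13 modulo G:
  leading term x*y: subtract (-2*y)·g_1 from -2*x*y - 7*x - 8*y - 13 → -7*x - 6*y - 13
  leading term x: subtract (-7)·g_1 from -7*x - 6*y - 13 → -6*y - 6
  leading term y: subtract (-6)·g_2 from -6*y - 6 → 0
  normal form = 0.
Since the normal form is 0, p ∈ I.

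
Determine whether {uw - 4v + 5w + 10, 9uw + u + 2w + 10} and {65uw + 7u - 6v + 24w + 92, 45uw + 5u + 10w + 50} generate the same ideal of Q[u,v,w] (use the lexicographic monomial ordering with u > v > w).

Two ideals are equal iff their reduced Gröbner bases coincide (the reduced basis is unique for a fixed ordering).
Buchberger on the first generating set:
f_1 = uw - 4v + 5w + 10, LT = uw.
f_2 = 9uw + u + 2w + 10, LT = uw.

S(f_1,f_2): lcm = uw. S = -\tfrac{1}{9}u - 4v + \tfrac{43}{9}w + \tfrac{80}{9}.
  leading term u: no divisor's leading term divides it; move -\tfrac{1}{9}u to the remainder.
  leading term v: no divisor's leading term divides it; move -4v to the remainder.
  leading term w: no divisor's leading term divides it; move \tfrac{43}{9}w to the remainder.
  leading term 1: no divisor's leading term divides it; move \tfrac{80}{9} to the remainder.
  remainder -\tfrac{1}{9}u - 4v + \tfrac{43}{9}w + \tfrac{80}{9} ≠ 0; add g_3 = -\tfrac{1}{9}u - 4v + \tfrac{43}{9}w + \tfrac{80}{9} to the basis.

S(f_1,g_3): lcm = uw. S = -36vw - 4v + 43w^{2} + 85w + 10.
  leading term vw: no divisor's leading term divides it; move -36vw to the remainder.
  leading term v: no divisor's leading term divides it; move -4v to the remainder.
  leading term w^{2}: no divisor's leading term divides it; move 43w^{2} to the remainder.
  leading term w: no divisor's leading term divides it; move 85w to the remainder.
  leading term 1: no divisor's leading term divides it; move 10 to the remainder.
  remainder -36vw - 4v + 43w^{2} + 85w + 10 ≠ 0; add g_4 = -36vw - 4v + 43w^{2} + 85w + 10 to the basis.

The other S-polynomials (S(f_2,g_3), S(f_1,g_4), S(f_2,g_4), S(g_3,g_4)) all reduce to 0 modulo the current basis, so we have a Gröbner basis.
Inter-reduce: drop elements whose leading term is divisible by another's, tail-reduce, and make monic.
Reduced Gröbner basis: {u + 36v - 43w - 80, vw + \tfrac{1}{9}v - \tfrac{43}{36}w^{2} - \tfrac{85}{36}w - \tfrac{5}{18}}.

Buchberger on the second generating set:
h_1 = 65uw + 7u - 6v + 24w + 92, LT = uw.
h_2 = 45uw + 5u + 10w + 50, LT = uw.

S(h_1,h_2): lcm = uw. S = -\tfrac{2}{585}u - \tfrac{6}{65}v + \tfrac{86}{585}w + \tfrac{178}{585}.
  leading term u: no divisor's leading term divides it; move -\tfrac{2}{585}u to the remainder.
  leading term v: no divisor's leading term divides it; move -\tfrac{6}{65}v to the remainder.
  leading term w: no divisor's leading term divides it; move \tfrac{86}{585}w to the remainder.
  leading term 1: no divisor's leading term divides it; move \tfrac{178}{585} to the remainder.
  remainder -\tfrac{2}{585}u - \tfrac{6}{65}v + \tfrac{86}{585}w + \tfrac{178}{585} ≠ 0; add k_3 = -\tfrac{2}{585}u - \tfrac{6}{65}v + \tfrac{86}{585}w + \tfrac{178}{585} to the basis.

S(h_1,k_3): lcm = uw. S = \tfrac{7}{65}u - 27vw - \tfrac{6}{65}v + 43w^{2} + \tfrac{5809}{65}w + \tfrac{92}{65}.
  leading term u: subtract (-\tfrac{63}{2})·k_3 from \tfrac{7}{65}u - 27vw - \tfrac{6}{65}v + 43w^{2} + \tfrac{5809}{65}w + \tfrac{92}{65} → -27vw - 3v + 43w^{2} + 94w + 11
  leading term vw: no divisor's leading term divides it; move -27vw to the remainder.
  leading term v: no divisor's leading term divides it; move -3v to the remainder.
  leading term w^{2}: no divisor's leading term divides it; move 43w^{2} to the remainder.
  leading term w: no divisor's leading term divides it; move 94w to the remainder.
  leading term 1: no divisor's leading term divides it; move 11 to the remainder.
  remainder -27vw - 3v + 43w^{2} + 94w + 11 ≠ 0; add k_4 = -27vw - 3v + 43w^{2} + 94w + 11 to the basis.

The other S-polynomials (S(h_2,k_3), S(h_1,k_4), S(h_2,k_4), S(k_3,k_4)) all reduce to 0 modulo the current basis, so we have a Gröbner basis.
Inter-reduce: drop elements whose leading term is divisible by another's, tail-reduce, and make monic.
Reduced Gröbner basis: {u + 27v - 43w - 89, vw + \tfrac{1}{9}v - \tfrac{43}{27}w^{2} - \tfrac{94}{27}w - \tfrac{11}{27}}.

Since the reduced bases disagree, the two ideals are not the same.
The choice of monomial ordering does not affect the verdict — as long as both bases are computed under the same ordering, their equality decides ideal equality.

No, the ideals differ.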